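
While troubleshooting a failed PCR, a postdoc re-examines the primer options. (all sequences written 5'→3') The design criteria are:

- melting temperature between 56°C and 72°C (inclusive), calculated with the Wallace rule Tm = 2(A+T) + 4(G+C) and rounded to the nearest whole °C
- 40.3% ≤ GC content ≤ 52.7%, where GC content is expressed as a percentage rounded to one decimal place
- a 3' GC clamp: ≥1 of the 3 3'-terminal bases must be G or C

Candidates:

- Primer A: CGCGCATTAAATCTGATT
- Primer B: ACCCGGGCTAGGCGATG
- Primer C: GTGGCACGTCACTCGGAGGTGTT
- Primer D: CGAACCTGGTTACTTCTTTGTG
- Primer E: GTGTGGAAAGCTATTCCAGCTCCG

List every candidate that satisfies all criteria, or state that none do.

Primer A (18 nt, A=5 T=6 G=3 C=4): Tm = 2·11 + 4·7 = 50°C, outside 56–72°C ✗; GC 7/18 = 38.9%, outside 40.3–52.7% ✗; 3' end ATT has 0 G/C, need ≥1 ✗ — fails.
Primer B (17 nt, A=3 T=2 G=7 C=5): Tm = 2·5 + 4·12 = 58°C ✓; GC 12/17 = 70.6%, outside 40.3–52.7% ✗; 3' end ATG has 1 G/C ✓ — fails.
Primer C (23 nt, A=3 T=6 G=9 C=5): Tm = 2·9 + 4·14 = 74°C, outside 56–72°C ✗; GC 14/23 = 60.9%, outside 40.3–52.7% ✗; 3' end GTT has 1 G/C ✓ — fails.
Primer D (22 nt, A=3 T=9 G=5 C=5): Tm = 2·12 + 4·10 = 64°C ✓; GC 10/22 = 45.5% ✓; 3' end GTG has 2 G/C ✓ — passes.
Primer E (24 nt, A=5 T=6 G=7 C=6): Tm = 2·11 + 4·13 = 74°C, outside 56–72°C ✗; GC 13/24 = 54.2%, outside 40.3–52.7% ✗; 3' end CCG has 3 G/C ✓ — fails.

Primer D only.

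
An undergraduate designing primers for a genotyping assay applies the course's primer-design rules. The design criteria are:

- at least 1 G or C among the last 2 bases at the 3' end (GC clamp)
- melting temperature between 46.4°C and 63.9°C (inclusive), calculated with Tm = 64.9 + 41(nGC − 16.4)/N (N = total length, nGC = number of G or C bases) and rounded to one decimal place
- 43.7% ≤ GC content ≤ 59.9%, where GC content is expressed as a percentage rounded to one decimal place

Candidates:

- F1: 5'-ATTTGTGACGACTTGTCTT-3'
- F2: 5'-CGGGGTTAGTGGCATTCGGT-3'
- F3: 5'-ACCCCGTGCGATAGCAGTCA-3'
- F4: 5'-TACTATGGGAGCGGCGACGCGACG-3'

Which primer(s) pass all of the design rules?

F1 (19 nt, A=3 T=9 G=4 C=3): 3' end TT has 0 G/C, need ≥1 ✗; Tm = 64.9 + 41·(7 − 16.4)/19 = 44.6°C, outside 46.4–63.9°C ✗; GC 7/19 = 36.8%, outside 43.7–59.9% ✗ — fails.
F2 (20 nt, A=2 T=6 G=9 C=3): 3' end GT has 1 G/C ✓; Tm = 64.9 + 41·(12 − 16.4)/20 = 55.9°C ✓; GC 12/20 = 60.0%, outside 43.7–59.9% ✗ — fails.
F3 (20 nt, A=5 T=3 G=5 C=7): 3' end CA has 1 G/C ✓; Tm = 64.9 + 41·(12 − 16.4)/20 = 55.9°C ✓; GC 12/20 = 60.0%, outside 43.7–59.9% ✗ — fails.
F4 (24 nt, A=5 T=3 G=10 C=6): 3' end CG has 2 G/C ✓; Tm = 64.9 + 41·(16 − 16.4)/24 = 64.2°C, outside 46.4–63.9°C ✗; GC 16/24 = 66.7%, outside 43.7–59.9% ✗ — fails.

None of the candidates satisfy all criteria.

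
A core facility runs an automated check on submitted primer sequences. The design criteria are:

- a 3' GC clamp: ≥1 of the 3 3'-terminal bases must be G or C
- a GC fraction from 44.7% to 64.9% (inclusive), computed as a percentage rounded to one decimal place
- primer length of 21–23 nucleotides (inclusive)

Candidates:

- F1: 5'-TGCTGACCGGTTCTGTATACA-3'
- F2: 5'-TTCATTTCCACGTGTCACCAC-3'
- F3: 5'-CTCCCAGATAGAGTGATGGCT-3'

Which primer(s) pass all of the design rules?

F1, F2 and F3.

F1 (21 nt, A=4 T=7 G=5 C=5): 3' end ACA has 1 G/C ✓; GC 10/21 = 47.6% ✓; length 21 ✓ — passes.
F2 (21 nt, A=4 T=7 G=2 C=8): 3' end CAC has 2 G/C ✓; GC 10/21 = 47.6% ✓; length 21 ✓ — passes.
F3 (21 nt, A=5 T=5 G=6 C=5): 3' end GCT has 2 G/C ✓; GC 11/21 = 52.4% ✓; length 21 ✓ — passes.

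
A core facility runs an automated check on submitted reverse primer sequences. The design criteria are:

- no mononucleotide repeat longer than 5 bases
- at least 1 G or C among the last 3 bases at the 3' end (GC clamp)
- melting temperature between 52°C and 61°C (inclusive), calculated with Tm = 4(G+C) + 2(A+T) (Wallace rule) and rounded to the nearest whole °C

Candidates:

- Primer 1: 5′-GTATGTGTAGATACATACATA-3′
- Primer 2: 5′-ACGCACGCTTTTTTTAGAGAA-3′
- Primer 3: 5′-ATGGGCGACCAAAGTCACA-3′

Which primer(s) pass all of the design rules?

Primer 3 only.

Primer 1 (21 nt, A=8 T=7 G=4 C=2): longest run = 1 ✓; 3' end ATA has 0 G/C, need ≥1 ✗; Tm = 2·15 + 4·6 = 54°C ✓ — fails.
Primer 2 (21 nt, A=6 T=7 G=4 C=4): longest run = 7, exceeds 5 ✗; 3' end GAA has 1 G/C ✓; Tm = 2·13 + 4·8 = 58°C ✓ — fails.
Primer 3 (19 nt, A=7 T=2 G=5 C=5): longest run = 3 ✓; 3' end ACA has 1 G/C ✓; Tm = 2·9 + 4·10 = 58°C ✓ — passes.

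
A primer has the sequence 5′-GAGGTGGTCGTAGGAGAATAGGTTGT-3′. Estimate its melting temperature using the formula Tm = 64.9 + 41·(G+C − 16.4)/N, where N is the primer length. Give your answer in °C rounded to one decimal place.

59.5°C

Base counts: A=6, T=7, G=12, C=1; G+C = 13, N = 26.
Tm = 64.9 + 41·(13 − 16.4)/26 = 64.9 + -139.40/26 = 59.5°C.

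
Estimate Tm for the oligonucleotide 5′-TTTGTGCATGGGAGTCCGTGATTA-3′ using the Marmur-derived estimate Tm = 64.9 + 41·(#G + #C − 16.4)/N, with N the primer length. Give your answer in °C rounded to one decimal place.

55.7°C

Base counts: A=4, T=9, G=8, C=3; G+C = 11, N = 24.
Tm = 64.9 + 41·(11 − 16.4)/24 = 64.9 + -221.40/24 = 55.7°C.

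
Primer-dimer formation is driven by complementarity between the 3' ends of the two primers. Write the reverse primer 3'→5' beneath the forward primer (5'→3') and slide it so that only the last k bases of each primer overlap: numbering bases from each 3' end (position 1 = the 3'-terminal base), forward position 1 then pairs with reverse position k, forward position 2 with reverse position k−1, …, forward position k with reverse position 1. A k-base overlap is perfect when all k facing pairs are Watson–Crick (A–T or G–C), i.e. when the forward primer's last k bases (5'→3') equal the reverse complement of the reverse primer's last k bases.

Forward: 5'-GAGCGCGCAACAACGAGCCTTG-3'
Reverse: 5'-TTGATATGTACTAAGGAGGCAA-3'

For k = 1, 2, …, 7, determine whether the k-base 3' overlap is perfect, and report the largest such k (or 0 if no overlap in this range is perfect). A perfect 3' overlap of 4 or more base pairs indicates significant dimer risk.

Last 7 bases (5'→3') — forward …AGCCTTG, reverse …GAGGCAA.
Reverse complement of the reverse primer's last 7 bases: TTGCCTC; its first k bases are the reverse complement of the reverse primer's last k bases, so a perfect k-base overlap needs the forward primer's last k bases to equal them.
Comparing (forward last k vs required): k=1: G vs T ✗; k=2: TG vs TT ✗; k=3: TTG vs TTG ✓; k=4: CTTG vs TTGC ✗; k=5: CCTTG vs TTGCC ✗; k=6: GCCTTG vs TTGCCT ✗; k=7: AGCCTTG vs TTGCCTC ✗.
Only k = 3 is perfect, so the longest perfect 3' overlap is 3.

Longest perfect overlap: 3 complementary base pairs; below the dimer-risk threshold (threshold 4).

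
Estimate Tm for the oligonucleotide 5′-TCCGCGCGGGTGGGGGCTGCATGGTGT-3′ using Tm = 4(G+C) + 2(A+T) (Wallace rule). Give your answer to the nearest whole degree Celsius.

94°C

Base counts: A=1, T=6, G=14, C=6 (length 27).
Tm = 2·(1+6) + 4·(14+6) = 2·7 + 4·20 = 14 + 80 = 94°C.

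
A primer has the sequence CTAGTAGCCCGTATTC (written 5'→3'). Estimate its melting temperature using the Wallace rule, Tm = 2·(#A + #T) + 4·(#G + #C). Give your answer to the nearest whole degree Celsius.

Base counts: A=3, T=5, G=3, C=5 (length 16).
Tm = 2·(3+5) + 4·(3+5) = 2·8 + 4·8 = 16 + 32 = 48°C.

48°C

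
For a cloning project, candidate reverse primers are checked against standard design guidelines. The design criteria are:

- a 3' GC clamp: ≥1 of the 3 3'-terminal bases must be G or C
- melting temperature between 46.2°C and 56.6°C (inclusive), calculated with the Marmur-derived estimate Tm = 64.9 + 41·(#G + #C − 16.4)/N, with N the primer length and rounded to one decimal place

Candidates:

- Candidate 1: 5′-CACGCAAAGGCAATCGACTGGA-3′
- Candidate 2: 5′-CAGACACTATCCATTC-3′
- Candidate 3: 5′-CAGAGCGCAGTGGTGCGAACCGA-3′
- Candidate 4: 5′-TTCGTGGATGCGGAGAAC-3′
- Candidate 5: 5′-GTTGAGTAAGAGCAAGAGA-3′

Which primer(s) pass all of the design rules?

Candidate 4 and Candidate 5.

Candidate 1 (22 nt, A=8 T=2 G=6 C=6): 3' end GGA has 2 G/C ✓; Tm = 64.9 + 41·(12 − 16.4)/22 = 56.7°C, outside 46.2–56.6°C ✗ — fails.
Candidate 2 (16 nt, A=5 T=4 G=1 C=6): 3' end TTC has 1 G/C ✓; Tm = 64.9 + 41·(7 − 16.4)/16 = 40.8°C, outside 46.2–56.6°C ✗ — fails.
Candidate 3 (23 nt, A=6 T=2 G=9 C=6): 3' end CGA has 2 G/C ✓; Tm = 64.9 + 41·(15 − 16.4)/23 = 62.4°C, outside 46.2–56.6°C ✗ — fails.
Candidate 4 (18 nt, A=4 T=4 G=7 C=3): 3' end AAC has 1 G/C ✓; Tm = 64.9 + 41·(10 − 16.4)/18 = 50.3°C ✓ — passes.
Candidate 5 (19 nt, A=8 T=3 G=7 C=1): 3' end AGA has 1 G/C ✓; Tm = 64.9 + 41·(8 − 16.4)/19 = 46.8°C ✓ — passes.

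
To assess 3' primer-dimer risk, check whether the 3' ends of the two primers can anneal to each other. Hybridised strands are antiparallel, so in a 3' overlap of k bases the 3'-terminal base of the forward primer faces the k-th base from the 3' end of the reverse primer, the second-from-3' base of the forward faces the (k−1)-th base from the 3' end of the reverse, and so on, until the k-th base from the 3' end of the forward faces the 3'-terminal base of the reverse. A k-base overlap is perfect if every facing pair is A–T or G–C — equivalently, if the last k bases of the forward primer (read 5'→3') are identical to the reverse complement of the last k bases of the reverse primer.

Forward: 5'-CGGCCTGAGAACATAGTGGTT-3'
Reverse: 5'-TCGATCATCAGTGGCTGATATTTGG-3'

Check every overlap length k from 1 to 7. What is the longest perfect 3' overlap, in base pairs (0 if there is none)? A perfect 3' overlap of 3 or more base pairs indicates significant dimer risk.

Longest perfect overlap: 0 complementary base pairs; below the dimer-risk threshold (threshold 3).

Last 7 bases (5'→3') — forward …AGTGGTT, reverse …TATTTGG.
Reverse complement of the reverse primer's last 7 bases: CCAAATA; its first k bases are the reverse complement of the reverse primer's last k bases, so a perfect k-base overlap needs the forward primer's last k bases to equal them.
Comparing (forward last k vs required): k=1: T vs C ✗; k=2: TT vs CC ✗; k=3: GTT vs CCA ✗; k=4: GGTT vs CCAA ✗; k=5: TGGTT vs CCAAA ✗; k=6: GTGGTT vs CCAAAT ✗; k=7: AGTGGTT vs CCAAATA ✗.
No overlap length from 1 to 7 is perfect, so the longest perfect 3' overlap is 0.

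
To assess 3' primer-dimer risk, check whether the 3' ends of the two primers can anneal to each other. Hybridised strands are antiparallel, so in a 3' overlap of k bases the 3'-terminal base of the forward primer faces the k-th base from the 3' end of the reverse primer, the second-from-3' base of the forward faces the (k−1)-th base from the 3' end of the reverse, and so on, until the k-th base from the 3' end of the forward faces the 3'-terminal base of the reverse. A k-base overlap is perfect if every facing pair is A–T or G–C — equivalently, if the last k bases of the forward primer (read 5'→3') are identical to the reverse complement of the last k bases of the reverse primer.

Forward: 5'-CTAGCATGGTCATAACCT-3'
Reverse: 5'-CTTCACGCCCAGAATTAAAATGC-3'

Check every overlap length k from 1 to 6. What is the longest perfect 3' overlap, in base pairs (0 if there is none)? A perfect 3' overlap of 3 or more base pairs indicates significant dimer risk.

Longest perfect overlap: 0 complementary base pairs; below the dimer-risk threshold (threshold 3).

Last 6 bases (5'→3') — forward …TAACCT, reverse …AAATGC.
Reverse complement of the reverse primer's last 6 bases: GCATTT; its first k bases are the reverse complement of the reverse primer's last k bases, so a perfect k-base overlap needs the forward primer's last k bases to equal them.
Comparing (forward last k vs required): k=1: T vs G ✗; k=2: CT vs GC ✗; k=3: CCT vs GCA ✗; k=4: ACCT vs GCAT ✗; k=5: AACCT vs GCATT ✗; k=6: TAACCT vs GCATTT ✗.
No overlap length from 1 to 6 is perfect, so the longest perfect 3' overlap is 0.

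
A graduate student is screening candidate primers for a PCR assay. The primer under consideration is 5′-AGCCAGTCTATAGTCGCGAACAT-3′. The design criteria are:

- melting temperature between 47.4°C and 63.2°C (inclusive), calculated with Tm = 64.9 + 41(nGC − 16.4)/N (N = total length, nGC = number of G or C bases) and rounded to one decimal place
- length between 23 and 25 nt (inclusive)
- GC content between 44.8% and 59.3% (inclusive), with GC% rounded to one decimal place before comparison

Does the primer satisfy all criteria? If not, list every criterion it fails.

Meets all criteria.

Base counts: A=7, T=5, G=5, C=6 (length 23).
Tm: Tm = 64.9 + 41·(11 − 16.4)/23 = 55.3°C ✓
length: length 23 ✓
GC content: GC 11/23 = 47.8% ✓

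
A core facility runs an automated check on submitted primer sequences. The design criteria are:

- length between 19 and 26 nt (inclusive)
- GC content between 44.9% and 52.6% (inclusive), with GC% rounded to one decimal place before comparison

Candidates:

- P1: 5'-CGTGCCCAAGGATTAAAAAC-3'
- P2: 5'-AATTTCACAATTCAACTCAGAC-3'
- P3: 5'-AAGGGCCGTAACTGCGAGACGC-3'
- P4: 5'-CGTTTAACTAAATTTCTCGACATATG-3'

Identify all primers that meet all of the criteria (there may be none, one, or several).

P1 (20 nt, A=8 T=3 G=4 C=5): length 20 ✓; GC 9/20 = 45.0% ✓ — passes.
P2 (22 nt, A=9 T=6 G=1 C=6): length 22 ✓; GC 7/22 = 31.8%, outside 44.9–52.6% ✗ — fails.
P3 (22 nt, A=6 T=2 G=8 C=6): length 22 ✓; GC 14/22 = 63.6%, outside 44.9–52.6% ✗ — fails.
P4 (26 nt, A=8 T=10 G=3 C=5): length 26 ✓; GC 8/26 = 30.8%, outside 44.9–52.6% ✗ — fails.

P1 only.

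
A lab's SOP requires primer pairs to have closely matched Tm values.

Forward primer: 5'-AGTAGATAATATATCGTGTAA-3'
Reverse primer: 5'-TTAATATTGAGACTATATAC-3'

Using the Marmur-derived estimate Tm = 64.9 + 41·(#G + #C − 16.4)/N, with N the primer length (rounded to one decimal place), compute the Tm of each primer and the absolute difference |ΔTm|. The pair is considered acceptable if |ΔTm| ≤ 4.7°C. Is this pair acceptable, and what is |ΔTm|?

|ΔTm| = 3.1°C; the pair is acceptable.

Forward: G+C = 5, N = 21 → Tm = 64.9 + 41·(5 − 16.4)/21 = 42.6°C.
Reverse: G+C = 4, N = 20 → Tm = 64.9 + 41·(4 − 16.4)/20 = 39.5°C.
|ΔTm| = |42.6 − 39.5| = 3.1°C, ≤ 4.7°C.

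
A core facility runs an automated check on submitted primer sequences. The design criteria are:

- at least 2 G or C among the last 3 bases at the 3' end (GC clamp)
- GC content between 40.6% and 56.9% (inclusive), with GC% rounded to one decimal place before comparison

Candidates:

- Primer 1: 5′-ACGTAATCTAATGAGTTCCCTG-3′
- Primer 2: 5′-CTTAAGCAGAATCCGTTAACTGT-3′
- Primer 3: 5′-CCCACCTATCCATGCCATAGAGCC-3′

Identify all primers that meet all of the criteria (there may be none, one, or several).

Primer 1 only.

Primer 1 (22 nt, A=6 T=7 G=4 C=5): 3' end CTG has 2 G/C ✓; GC 9/22 = 40.9% ✓ — passes.
Primer 2 (23 nt, A=7 T=7 G=4 C=5): 3' end TGT has 1 G/C, need ≥2 ✗; GC 9/23 = 39.1%, outside 40.6–56.9% ✗ — fails.
Primer 3 (24 nt, A=6 T=4 G=3 C=11): 3' end GCC has 3 G/C ✓; GC 14/24 = 58.3%, outside 40.6–56.9% ✗ — fails.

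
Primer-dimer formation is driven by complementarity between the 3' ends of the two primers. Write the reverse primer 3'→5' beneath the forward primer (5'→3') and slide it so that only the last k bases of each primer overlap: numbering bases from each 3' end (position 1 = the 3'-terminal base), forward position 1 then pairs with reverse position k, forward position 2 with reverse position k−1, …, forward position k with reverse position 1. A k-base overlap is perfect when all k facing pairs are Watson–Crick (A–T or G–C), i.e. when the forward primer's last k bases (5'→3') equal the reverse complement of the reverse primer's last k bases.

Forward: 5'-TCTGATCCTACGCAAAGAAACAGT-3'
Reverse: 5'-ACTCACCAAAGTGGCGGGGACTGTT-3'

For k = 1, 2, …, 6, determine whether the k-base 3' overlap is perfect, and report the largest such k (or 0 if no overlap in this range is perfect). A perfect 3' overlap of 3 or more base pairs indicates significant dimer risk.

Longest perfect overlap: 6 complementary base pairs; significant dimer risk (threshold 3).

Last 6 bases (5'→3') — forward …AACAGT, reverse …ACTGTT.
Reverse complement of the reverse primer's last 6 bases: AACAGT; its first k bases are the reverse complement of the reverse primer's last k bases, so a perfect k-base overlap needs the forward primer's last k bases to equal them.
Comparing (forward last k vs required): k=1: T vs A ✗; k=2: GT vs AA ✗; k=3: AGT vs AAC ✗; k=4: CAGT vs AACA ✗; k=5: ACAGT vs AACAG ✗; k=6: AACAGT vs AACAGT ✓.
Only k = 6 is perfect, so the longest perfect 3' overlap is 6.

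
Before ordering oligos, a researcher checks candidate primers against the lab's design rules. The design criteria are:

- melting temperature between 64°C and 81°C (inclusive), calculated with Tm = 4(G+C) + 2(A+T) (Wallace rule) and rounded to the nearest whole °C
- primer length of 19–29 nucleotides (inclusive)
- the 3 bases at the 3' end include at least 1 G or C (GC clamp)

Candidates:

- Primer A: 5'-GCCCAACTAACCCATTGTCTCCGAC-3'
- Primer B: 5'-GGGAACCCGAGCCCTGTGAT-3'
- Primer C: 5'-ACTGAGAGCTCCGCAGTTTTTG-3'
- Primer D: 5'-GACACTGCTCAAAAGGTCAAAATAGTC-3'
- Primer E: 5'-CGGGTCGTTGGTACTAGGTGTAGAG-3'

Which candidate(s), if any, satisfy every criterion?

Primer A (25 nt, A=6 T=5 G=3 C=11): Tm = 2·11 + 4·14 = 78°C ✓; length 25 ✓; 3' end GAC has 2 G/C ✓ — passes.
Primer B (20 nt, A=4 T=3 G=7 C=6): Tm = 2·7 + 4·13 = 66°C ✓; length 20 ✓; 3' end GAT has 1 G/C ✓ — passes.
Primer C (22 nt, A=4 T=7 G=6 C=5): Tm = 2·11 + 4·11 = 66°C ✓; length 22 ✓; 3' end TTG has 1 G/C ✓ — passes.
Primer D (27 nt, A=11 T=5 G=5 C=6): Tm = 2·16 + 4·11 = 76°C ✓; length 27 ✓; 3' end GTC has 2 G/C ✓ — passes.
Primer E (25 nt, A=4 T=7 G=11 C=3): Tm = 2·11 + 4·14 = 78°C ✓; length 25 ✓; 3' end GAG has 2 G/C ✓ — passes.

Primer A, Primer B, Primer C, Primer D and Primer E.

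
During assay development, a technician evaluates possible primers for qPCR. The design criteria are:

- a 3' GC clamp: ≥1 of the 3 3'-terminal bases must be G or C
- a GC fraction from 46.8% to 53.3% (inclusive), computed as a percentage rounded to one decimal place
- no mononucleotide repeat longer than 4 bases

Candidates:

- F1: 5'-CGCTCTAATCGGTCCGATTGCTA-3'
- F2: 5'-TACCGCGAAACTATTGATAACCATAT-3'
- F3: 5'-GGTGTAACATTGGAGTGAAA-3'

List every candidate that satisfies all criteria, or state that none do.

F1 (23 nt, A=4 T=7 G=5 C=7): 3' end CTA has 1 G/C ✓; GC 12/23 = 52.2% ✓; longest run = 2 ✓ — passes.
F2 (26 nt, A=10 T=7 G=3 C=6): 3' end TAT has 0 G/C, need ≥1 ✗; GC 9/26 = 34.6%, outside 46.8–53.3% ✗; longest run = 3 ✓ — fails.
F3 (20 nt, A=7 T=5 G=7 C=1): 3' end AAA has 0 G/C, need ≥1 ✗; GC 8/20 = 40.0%, outside 46.8–53.3% ✗; longest run = 3 ✓ — fails.

F1 only.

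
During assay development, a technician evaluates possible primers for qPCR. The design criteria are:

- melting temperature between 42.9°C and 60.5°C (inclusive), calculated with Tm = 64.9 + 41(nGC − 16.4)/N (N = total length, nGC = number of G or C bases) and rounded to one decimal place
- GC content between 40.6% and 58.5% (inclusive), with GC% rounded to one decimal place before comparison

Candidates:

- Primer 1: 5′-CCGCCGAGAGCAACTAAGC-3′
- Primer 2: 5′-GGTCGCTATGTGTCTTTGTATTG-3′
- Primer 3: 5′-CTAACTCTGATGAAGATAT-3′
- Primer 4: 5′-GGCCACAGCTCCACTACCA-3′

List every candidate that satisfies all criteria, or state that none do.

Primer 1 (19 nt, A=6 T=1 G=5 C=7): Tm = 64.9 + 41·(12 − 16.4)/19 = 55.4°C ✓; GC 12/19 = 63.2%, outside 40.6–58.5% ✗ — fails.
Primer 2 (23 nt, A=2 T=11 G=7 C=3): Tm = 64.9 + 41·(10 − 16.4)/23 = 53.5°C ✓; GC 10/23 = 43.5% ✓ — passes.
Primer 3 (19 nt, A=7 T=6 G=3 C=3): Tm = 64.9 + 41·(6 − 16.4)/19 = 42.5°C, outside 42.9–60.5°C ✗; GC 6/19 = 31.6%, outside 40.6–58.5% ✗ — fails.
Primer 4 (19 nt, A=5 T=2 G=3 C=9): Tm = 64.9 + 41·(12 − 16.4)/19 = 55.4°C ✓; GC 12/19 = 63.2%, outside 40.6–58.5% ✗ — fails.

Primer 2 only.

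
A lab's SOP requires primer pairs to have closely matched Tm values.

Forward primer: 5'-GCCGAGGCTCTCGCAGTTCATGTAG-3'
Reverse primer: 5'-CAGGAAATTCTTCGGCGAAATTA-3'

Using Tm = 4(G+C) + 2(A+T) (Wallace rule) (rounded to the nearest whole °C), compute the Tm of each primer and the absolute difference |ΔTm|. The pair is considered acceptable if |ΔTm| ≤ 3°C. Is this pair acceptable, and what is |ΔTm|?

Forward: A=4 T=6 G=8 C=7 → Tm = 2·10 + 4·15 = 80°C.
Reverse: A=8 T=6 G=5 C=4 → Tm = 2·14 + 4·9 = 64°C.
|ΔTm| = |80 − 64| = 16°C, > 3°C.

|ΔTm| = 16°C; the pair is not acceptable.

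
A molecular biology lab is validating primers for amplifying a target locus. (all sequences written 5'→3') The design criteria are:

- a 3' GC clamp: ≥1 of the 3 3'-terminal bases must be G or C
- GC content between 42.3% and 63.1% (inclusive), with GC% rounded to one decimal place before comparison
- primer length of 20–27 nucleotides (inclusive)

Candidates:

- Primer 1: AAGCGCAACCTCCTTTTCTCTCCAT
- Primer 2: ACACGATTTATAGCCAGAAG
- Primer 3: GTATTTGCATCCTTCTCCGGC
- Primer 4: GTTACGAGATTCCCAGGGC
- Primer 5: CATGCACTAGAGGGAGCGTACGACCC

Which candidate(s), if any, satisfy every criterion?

Primer 1 (25 nt, A=5 T=8 G=2 C=10): 3' end CAT has 1 G/C ✓; GC 12/25 = 48.0% ✓; length 25 ✓ — passes.
Primer 2 (20 nt, A=8 T=4 G=4 C=4): 3' end AAG has 1 G/C ✓; GC 8/20 = 40.0%, outside 42.3–63.1% ✗; length 20 ✓ — fails.
Primer 3 (21 nt, A=2 T=8 G=4 C=7): 3' end GGC has 3 G/C ✓; GC 11/21 = 52.4% ✓; length 21 ✓ — passes.
Primer 4 (19 nt, A=4 T=4 G=6 C=5): 3' end GGC has 3 G/C ✓; GC 11/19 = 57.9% ✓; length 19, outside 20–27 ✗ — fails.
Primer 5 (26 nt, A=7 T=3 G=8 C=8): 3' end CCC has 3 G/C ✓; GC 16/26 = 61.5% ✓; length 26 ✓ — passes.

Primer 1, Primer 3 and Primer 5.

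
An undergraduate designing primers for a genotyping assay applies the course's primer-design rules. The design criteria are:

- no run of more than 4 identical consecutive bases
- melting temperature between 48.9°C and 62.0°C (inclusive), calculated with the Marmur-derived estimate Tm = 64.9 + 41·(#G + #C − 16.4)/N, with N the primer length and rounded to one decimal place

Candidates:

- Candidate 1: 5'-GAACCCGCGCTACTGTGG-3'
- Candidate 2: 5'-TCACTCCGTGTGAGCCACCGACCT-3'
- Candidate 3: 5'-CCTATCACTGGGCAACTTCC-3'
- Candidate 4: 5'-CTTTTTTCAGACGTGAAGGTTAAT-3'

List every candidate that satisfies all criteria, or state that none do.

Candidate 1 and Candidate 3.

Candidate 1 (18 nt, A=3 T=3 G=6 C=6): longest run = 3 ✓; Tm = 64.9 + 41·(12 − 16.4)/18 = 54.9°C ✓ — passes.
Candidate 2 (24 nt, A=4 T=5 G=5 C=10): longest run = 2 ✓; Tm = 64.9 + 41·(15 − 16.4)/24 = 62.5°C, outside 48.9–62.0°C ✗ — fails.
Candidate 3 (20 nt, A=4 T=5 G=3 C=8): longest run = 3 ✓; Tm = 64.9 + 41·(11 − 16.4)/20 = 53.8°C ✓ — passes.
Candidate 4 (24 nt, A=6 T=10 G=5 C=3): longest run = 6, exceeds 4 ✗; Tm = 64.9 + 41·(8 − 16.4)/24 = 50.6°C ✓ — fails.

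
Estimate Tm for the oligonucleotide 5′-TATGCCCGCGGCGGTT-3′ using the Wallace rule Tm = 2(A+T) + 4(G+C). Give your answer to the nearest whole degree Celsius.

Base counts: A=1, T=4, G=6, C=5 (length 16).
Tm = 2·(1+4) + 4·(6+5) = 2·5 + 4·11 = 10 + 44 = 54°C.

54°C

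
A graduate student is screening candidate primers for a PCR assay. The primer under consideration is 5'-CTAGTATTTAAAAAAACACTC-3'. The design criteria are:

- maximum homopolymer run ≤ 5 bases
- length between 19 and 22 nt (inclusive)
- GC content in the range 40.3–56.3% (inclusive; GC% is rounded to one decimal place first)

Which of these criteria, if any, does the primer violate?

Base counts: A=10, T=6, G=1, C=4 (length 21).
homopolymer run: longest run = 7, exceeds 5 ✗
length: length 21 ✓
GC content: GC 5/21 = 23.8%, outside 40.3–56.3% ✗

Fails: homopolymer run, GC content.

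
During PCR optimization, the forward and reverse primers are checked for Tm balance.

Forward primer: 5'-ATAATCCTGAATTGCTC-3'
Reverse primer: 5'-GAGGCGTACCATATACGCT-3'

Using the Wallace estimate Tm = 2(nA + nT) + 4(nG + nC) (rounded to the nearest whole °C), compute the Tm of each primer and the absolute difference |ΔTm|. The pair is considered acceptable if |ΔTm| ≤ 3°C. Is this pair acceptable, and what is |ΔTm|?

Forward: A=5 T=6 G=2 C=4 → Tm = 2·11 + 4·6 = 46°C.
Reverse: A=5 T=4 G=5 C=5 → Tm = 2·9 + 4·10 = 58°C.
|ΔTm| = |46 − 58| = 12°C, > 3°C.

|ΔTm| = 12°C; the pair is not acceptable.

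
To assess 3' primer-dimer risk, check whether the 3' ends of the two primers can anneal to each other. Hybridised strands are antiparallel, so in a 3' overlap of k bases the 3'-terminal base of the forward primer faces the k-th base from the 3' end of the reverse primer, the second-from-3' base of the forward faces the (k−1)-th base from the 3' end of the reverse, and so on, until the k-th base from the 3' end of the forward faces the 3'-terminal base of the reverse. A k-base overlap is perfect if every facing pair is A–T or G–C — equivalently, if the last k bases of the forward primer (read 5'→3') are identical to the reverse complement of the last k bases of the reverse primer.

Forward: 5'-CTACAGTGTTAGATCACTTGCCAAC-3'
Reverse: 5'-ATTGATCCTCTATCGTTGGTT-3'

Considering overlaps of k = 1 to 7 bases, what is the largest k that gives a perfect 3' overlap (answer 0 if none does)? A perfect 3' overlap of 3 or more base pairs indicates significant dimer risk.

Last 7 bases (5'→3') — forward …TGCCAAC, reverse …GTTGGTT.
Reverse complement of the reverse primer's last 7 bases: AACCAAC; its first k bases are the reverse complement of the reverse primer's last k bases, so a perfect k-base overlap needs the forward primer's last k bases to equal them.
Comparing (forward last k vs required): k=1: C vs A ✗; k=2: AC vs AA ✗; k=3: AAC vs AAC ✓; k=4: CAAC vs AACC ✗; k=5: CCAAC vs AACCA ✗; k=6: GCCAAC vs AACCAA ✗; k=7: TGCCAAC vs AACCAAC ✗.
Only k = 3 is perfect, so the longest perfect 3' overlap is 3.

Longest perfect overlap: 3 complementary base pairs; significant dimer risk (threshold 3).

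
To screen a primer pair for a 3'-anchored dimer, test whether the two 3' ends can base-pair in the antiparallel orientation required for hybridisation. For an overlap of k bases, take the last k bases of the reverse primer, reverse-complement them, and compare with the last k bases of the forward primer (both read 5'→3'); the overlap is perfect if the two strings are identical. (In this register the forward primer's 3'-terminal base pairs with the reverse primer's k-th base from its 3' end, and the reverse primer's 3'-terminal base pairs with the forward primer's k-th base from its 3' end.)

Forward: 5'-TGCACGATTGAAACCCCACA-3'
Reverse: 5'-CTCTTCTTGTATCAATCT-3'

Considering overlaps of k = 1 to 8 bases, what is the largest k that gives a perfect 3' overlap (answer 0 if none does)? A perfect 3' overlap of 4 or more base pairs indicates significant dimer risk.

Last 8 bases (5'→3') — forward …ACCCCACA, reverse …ATCAATCT.
Reverse complement of the reverse primer's last 8 bases: AGATTGAT; its first k bases are the reverse complement of the reverse primer's last k bases, so a perfect k-base overlap needs the forward primer's last k bases to equal them.
Comparing (forward last k vs required): k=1: A vs A ✓; k=2: CA vs AG ✗; k=3: ACA vs AGA ✗; k=4: CACA vs AGAT ✗; k=5: CCACA vs AGATT ✗; k=6: CCCACA vs AGATTG ✗; k=7: CCCCACA vs AGATTGA ✗; k=8: ACCCCACA vs AGATTGAT ✗.
Only k = 1 is perfect, so the longest perfect 3' overlap is 1.

Longest perfect overlap: 1 complementary base pair; below the dimer-risk threshold (threshold 4).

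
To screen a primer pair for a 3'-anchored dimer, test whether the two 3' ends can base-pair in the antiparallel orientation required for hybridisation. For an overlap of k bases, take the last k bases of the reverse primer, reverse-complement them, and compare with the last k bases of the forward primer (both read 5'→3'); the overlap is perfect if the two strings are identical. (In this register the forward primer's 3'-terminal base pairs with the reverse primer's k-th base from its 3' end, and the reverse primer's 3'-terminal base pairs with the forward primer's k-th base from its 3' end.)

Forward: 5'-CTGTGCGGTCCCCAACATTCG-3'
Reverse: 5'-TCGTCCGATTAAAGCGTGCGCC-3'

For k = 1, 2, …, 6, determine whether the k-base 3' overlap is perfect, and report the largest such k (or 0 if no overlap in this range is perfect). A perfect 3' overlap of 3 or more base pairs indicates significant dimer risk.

Last 6 bases (5'→3') — forward …CATTCG, reverse …TGCGCC.
Reverse complement of the reverse primer's last 6 bases: GGCGCA; its first k bases are the reverse complement of the reverse primer's last k bases, so a perfect k-base overlap needs the forward primer's last k bases to equal them.
Comparing (forward last k vs required): k=1: G vs G ✓; k=2: CG vs GG ✗; k=3: TCG vs GGC ✗; k=4: TTCG vs GGCG ✗; k=5: ATTCG vs GGCGC ✗; k=6: CATTCG vs GGCGCA ✗.
Only k = 1 is perfect, so the longest perfect 3' overlap is 1.

Longest perfect overlap: 1 complementary base pair; below the dimer-risk threshold (threshold 3).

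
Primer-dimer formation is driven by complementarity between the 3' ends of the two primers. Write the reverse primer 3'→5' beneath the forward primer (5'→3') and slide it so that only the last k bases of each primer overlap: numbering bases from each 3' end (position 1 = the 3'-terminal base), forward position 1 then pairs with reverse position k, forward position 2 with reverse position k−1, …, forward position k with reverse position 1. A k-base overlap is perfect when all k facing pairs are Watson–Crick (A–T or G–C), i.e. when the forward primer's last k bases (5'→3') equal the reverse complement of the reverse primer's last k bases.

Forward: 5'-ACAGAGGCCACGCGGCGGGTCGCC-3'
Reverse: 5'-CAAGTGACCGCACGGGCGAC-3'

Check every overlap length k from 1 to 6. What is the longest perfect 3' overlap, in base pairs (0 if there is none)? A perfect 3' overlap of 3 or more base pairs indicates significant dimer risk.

Last 6 bases (5'→3') — forward …GTCGCC, reverse …GGCGAC.
Reverse complement of the reverse primer's last 6 bases: GTCGCC; its first k bases are the reverse complement of the reverse primer's last k bases, so a perfect k-base overlap needs the forward primer's last k bases to equal them.
Comparing (forward last k vs required): k=1: C vs G ✗; k=2: CC vs GT ✗; k=3: GCC vs GTC ✗; k=4: CGCC vs GTCG ✗; k=5: TCGCC vs GTCGC ✗; k=6: GTCGCC vs GTCGCC ✓.
Only k = 6 is perfect, so the longest perfect 3' overlap is 6.

Longest perfect overlap: 6 complementary base pairs; significant dimer risk (threshold 3).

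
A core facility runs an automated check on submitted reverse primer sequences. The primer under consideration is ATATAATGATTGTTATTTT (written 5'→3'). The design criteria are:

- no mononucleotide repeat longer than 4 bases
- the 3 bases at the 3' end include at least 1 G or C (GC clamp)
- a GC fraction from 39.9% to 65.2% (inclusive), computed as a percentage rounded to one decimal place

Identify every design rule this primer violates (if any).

Base counts: A=6, T=11, G=2, C=0 (length 19).
homopolymer run: longest run = 4 ✓
GC clamp: 3' end TTT has 0 G/C, need ≥1 ✗
GC content: GC 2/19 = 10.5%, outside 39.9–65.2% ✗

Fails: GC clamp, GC content.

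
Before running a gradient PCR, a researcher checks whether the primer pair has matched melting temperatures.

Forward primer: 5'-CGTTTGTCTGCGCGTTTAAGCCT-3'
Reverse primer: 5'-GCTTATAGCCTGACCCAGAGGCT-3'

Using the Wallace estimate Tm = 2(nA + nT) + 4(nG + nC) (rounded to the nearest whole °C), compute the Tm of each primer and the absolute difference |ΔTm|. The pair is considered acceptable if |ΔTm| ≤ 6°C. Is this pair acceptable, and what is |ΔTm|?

Forward: A=2 T=9 G=6 C=6 → Tm = 2·11 + 4·12 = 70°C.
Reverse: A=5 T=5 G=6 C=7 → Tm = 2·10 + 4·13 = 72°C.
|ΔTm| = |70 − 72| = 2°C, ≤ 6°C.

|ΔTm| = 2°C; the pair is acceptable.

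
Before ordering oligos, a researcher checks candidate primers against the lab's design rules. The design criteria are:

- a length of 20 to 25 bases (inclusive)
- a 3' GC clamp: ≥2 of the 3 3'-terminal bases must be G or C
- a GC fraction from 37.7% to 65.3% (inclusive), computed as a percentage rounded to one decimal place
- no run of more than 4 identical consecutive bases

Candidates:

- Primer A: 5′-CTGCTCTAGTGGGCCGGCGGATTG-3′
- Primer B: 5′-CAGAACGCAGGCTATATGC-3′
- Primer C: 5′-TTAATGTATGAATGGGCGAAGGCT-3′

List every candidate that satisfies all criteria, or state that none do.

Primer A (24 nt, A=2 T=6 G=10 C=6): length 24 ✓; 3' end TTG has 1 G/C, need ≥2 ✗; GC 16/24 = 66.7%, outside 37.7–65.3% ✗; longest run = 3 ✓ — fails.
Primer B (19 nt, A=6 T=3 G=5 C=5): length 19, outside 20–25 ✗; 3' end TGC has 2 G/C ✓; GC 10/19 = 52.6% ✓; longest run = 2 ✓ — fails.
Primer C (24 nt, A=7 T=7 G=8 C=2): length 24 ✓; 3' end GCT has 2 G/C ✓; GC 10/24 = 41.7% ✓; longest run = 3 ✓ — passes.

Primer C only.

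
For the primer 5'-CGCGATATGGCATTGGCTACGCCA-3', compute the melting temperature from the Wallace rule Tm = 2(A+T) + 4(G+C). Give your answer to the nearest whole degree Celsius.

76°C

Base counts: A=5, T=5, G=7, C=7 (length 24).
Tm = 2·(5+5) + 4·(7+7) = 2·10 + 4·14 = 20 + 56 = 76°C.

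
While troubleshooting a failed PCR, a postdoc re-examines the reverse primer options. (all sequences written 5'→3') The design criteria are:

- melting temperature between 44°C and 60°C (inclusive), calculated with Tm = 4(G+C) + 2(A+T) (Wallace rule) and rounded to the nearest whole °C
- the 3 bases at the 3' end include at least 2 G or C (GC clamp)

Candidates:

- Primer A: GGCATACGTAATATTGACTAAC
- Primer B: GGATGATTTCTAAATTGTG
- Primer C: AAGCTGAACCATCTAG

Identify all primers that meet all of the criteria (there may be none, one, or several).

Primer A (22 nt, A=8 T=6 G=4 C=4): Tm = 2·14 + 4·8 = 60°C ✓; 3' end AAC has 1 G/C, need ≥2 ✗ — fails.
Primer B (19 nt, A=5 T=8 G=5 C=1): Tm = 2·13 + 4·6 = 50°C ✓; 3' end GTG has 2 G/C ✓ — passes.
Primer C (16 nt, A=6 T=3 G=3 C=4): Tm = 2·9 + 4·7 = 46°C ✓; 3' end TAG has 1 G/C, need ≥2 ✗ — fails.

Primer B only.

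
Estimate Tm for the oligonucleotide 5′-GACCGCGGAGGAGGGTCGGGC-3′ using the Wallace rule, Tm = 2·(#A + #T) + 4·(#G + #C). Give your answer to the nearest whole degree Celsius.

76°C

Base counts: A=3, T=1, G=12, C=5 (length 21).
Tm = 2·(3+1) + 4·(12+5) = 2·4 + 4·17 = 8 + 68 = 76°C.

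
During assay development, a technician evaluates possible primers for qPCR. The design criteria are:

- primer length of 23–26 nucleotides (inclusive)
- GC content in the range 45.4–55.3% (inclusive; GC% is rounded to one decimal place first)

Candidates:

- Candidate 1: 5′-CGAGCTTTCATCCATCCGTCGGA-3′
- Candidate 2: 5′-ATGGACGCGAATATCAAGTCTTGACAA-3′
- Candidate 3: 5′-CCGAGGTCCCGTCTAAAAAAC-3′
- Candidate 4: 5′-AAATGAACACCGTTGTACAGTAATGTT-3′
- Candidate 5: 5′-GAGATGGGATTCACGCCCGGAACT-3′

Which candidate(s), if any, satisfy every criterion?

Candidate 1 (23 nt, A=4 T=6 G=5 C=8): length 23 ✓; GC 13/23 = 56.5%, outside 45.4–55.3% ✗ — fails.
Candidate 2 (27 nt, A=10 T=6 G=6 C=5): length 27, outside 23–26 ✗; GC 11/27 = 40.7%, outside 45.4–55.3% ✗ — fails.
Candidate 3 (21 nt, A=7 T=3 G=4 C=7): length 21, outside 23–26 ✗; GC 11/21 = 52.4% ✓ — fails.
Candidate 4 (27 nt, A=10 T=8 G=5 C=4): length 27, outside 23–26 ✗; GC 9/27 = 33.3%, outside 45.4–55.3% ✗ — fails.
Candidate 5 (24 nt, A=6 T=4 G=8 C=6): length 24 ✓; GC 14/24 = 58.3%, outside 45.4–55.3% ✗ — fails.

None of the candidates satisfy all criteria.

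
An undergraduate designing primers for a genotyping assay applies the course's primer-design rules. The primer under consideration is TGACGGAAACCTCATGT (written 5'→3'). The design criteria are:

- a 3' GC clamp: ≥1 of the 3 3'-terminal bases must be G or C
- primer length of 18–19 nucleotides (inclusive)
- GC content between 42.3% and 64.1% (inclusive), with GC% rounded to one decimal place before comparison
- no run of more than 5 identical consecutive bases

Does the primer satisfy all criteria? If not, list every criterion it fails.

Base counts: A=5, T=4, G=4, C=4 (length 17).
GC clamp: 3' end TGT has 1 G/C ✓
length: length 17, outside 18–19 ✗
GC content: GC 8/17 = 47.1% ✓
homopolymer run: longest run = 3 ✓

Fails: length.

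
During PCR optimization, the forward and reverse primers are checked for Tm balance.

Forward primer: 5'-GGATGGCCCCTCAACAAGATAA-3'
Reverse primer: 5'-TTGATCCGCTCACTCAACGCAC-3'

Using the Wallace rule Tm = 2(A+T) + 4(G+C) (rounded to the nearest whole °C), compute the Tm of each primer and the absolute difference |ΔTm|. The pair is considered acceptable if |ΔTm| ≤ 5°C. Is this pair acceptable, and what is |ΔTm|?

|ΔTm| = 2°C; the pair is acceptable.

Forward: A=8 T=3 G=5 C=6 → Tm = 2·11 + 4·11 = 66°C.
Reverse: A=5 T=5 G=3 C=9 → Tm = 2·10 + 4·12 = 68°C.
|ΔTm| = |66 − 68| = 2°C, ≤ 5°C.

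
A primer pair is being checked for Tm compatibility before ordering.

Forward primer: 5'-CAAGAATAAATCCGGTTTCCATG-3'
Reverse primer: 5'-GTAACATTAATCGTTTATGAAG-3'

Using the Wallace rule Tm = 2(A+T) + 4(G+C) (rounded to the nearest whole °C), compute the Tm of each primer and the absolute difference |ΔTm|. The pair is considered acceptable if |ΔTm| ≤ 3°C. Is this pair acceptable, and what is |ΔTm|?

Forward: A=8 T=6 G=4 C=5 → Tm = 2·14 + 4·9 = 64°C.
Reverse: A=8 T=8 G=4 C=2 → Tm = 2·16 + 4·6 = 56°C.
|ΔTm| = |64 − 56| = 8°C, > 3°C.

|ΔTm| = 8°C; the pair is not acceptable.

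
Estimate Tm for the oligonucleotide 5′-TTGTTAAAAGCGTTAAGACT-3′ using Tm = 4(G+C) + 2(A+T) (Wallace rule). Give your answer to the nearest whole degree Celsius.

52°C

Base counts: A=7, T=7, G=4, C=2 (length 20).
Tm = 2·(7+7) + 4·(4+2) = 2·14 + 4·6 = 28 + 24 = 52°C.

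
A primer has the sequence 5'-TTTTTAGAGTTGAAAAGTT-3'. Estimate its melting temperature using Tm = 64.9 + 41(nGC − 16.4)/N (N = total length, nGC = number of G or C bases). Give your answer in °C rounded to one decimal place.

Base counts: A=6, T=9, G=4, C=0; G+C = 4, N = 19.
Tm = 64.9 + 41·(4 − 16.4)/19 = 64.9 + -508.40/19 = 38.1°C.

38.1°C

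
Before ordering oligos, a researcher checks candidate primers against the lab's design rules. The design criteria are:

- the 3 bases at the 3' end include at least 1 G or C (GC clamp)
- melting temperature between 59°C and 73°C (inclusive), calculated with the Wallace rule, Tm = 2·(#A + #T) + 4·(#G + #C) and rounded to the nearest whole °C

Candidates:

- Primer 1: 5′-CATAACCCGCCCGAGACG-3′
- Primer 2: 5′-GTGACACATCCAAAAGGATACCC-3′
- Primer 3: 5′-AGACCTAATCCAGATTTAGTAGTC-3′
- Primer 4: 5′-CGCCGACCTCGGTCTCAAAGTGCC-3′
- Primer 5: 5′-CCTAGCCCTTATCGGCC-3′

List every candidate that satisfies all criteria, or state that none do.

Primer 1, Primer 2 and Primer 3.

Primer 1 (18 nt, A=5 T=1 G=4 C=8): 3' end ACG has 2 G/C ✓; Tm = 2·6 + 4·12 = 60°C ✓ — passes.
Primer 2 (23 nt, A=9 T=3 G=4 C=7): 3' end CCC has 3 G/C ✓; Tm = 2·12 + 4·11 = 68°C ✓ — passes.
Primer 3 (24 nt, A=8 T=7 G=4 C=5): 3' end GTC has 2 G/C ✓; Tm = 2·15 + 4·9 = 66°C ✓ — passes.
Primer 4 (24 nt, A=4 T=4 G=6 C=10): 3' end GCC has 3 G/C ✓; Tm = 2·8 + 4·16 = 80°C, outside 59–73°C ✗ — fails.
Primer 5 (17 nt, A=2 T=4 G=3 C=8): 3' end GCC has 3 G/C ✓; Tm = 2·6 + 4·11 = 56°C, outside 59–73°C ✗ — fails.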